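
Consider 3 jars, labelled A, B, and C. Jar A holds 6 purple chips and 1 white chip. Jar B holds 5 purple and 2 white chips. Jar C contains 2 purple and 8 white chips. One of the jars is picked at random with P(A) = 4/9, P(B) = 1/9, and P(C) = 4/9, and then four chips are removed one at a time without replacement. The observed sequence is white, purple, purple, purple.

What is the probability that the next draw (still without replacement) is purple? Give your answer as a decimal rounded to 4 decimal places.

Compute the likelihood of the observed sequence for each case: P(data | jar A) = (1/7)(6/6)(5/5)(4/4) = 1/7; P(data | jar B) = (2/7)(5/6)(4/5)(3/4) = 1/7; P(data | jar C) = (8/10)(2/9)(1/8)(0/7) = 0.
Weighting by the prior gives 4/9 · 1/7 = 4/63, 1/9 · 1/7 = 1/63, 4/9 · 0 = 0; these sum to 5/63.
Normalising, the posterior is P(jar A | data) = 4/5, P(jar B | data) = 1/5, P(jar C | data) = 0.
The predictive probability is P(purple next | data) = (1)(4/5) + (2/3)(1/5) = 14/15.

0.9333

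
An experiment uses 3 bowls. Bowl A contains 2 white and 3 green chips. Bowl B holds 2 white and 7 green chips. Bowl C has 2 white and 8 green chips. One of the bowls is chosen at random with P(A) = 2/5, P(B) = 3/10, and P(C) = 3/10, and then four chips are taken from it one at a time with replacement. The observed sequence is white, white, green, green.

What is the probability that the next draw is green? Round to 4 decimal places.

The likelihood of the observed sequence under each hypothesis: P(data | bowl A) = (2/5)(2/5)(3/5)(3/5) = 0.0576; P(data | bowl B) = (2/9)(2/9)(7/9)(7/9) = 0.029873; P(data | bowl C) = (2/10)(2/10)(8/10)(8/10) = 0.0256.
Weighting by the prior gives 2/5 · 0.0576 = 0.02304, 3/10 · 0.029873 = 0.008962, 3/10 · 0.0256 = 0.00768; these sum to 0.039682.
The posterior is then P(bowl A | data) = 0.58062, P(bowl B | data) = 0.22585, P(bowl C | data) = 0.19354.
The predictive probability is P(green next | data) = (3/5)(0.58062) + (7/9)(0.22585) + (4/5)(0.19354) = 0.67886.

0.6789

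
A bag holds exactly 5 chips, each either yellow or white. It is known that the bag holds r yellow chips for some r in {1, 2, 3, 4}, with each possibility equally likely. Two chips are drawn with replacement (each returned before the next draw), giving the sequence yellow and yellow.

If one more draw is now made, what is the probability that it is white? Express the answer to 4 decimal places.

Under each hypothesis, the probability of the observed sequence is: P(data | r = 1) = (1/5)(1/5) = 1/25; P(data | r = 2) = (2/5)(2/5) = 4/25; P(data | r = 3) = (3/5)(3/5) = 9/25; P(data | r = 4) = (4/5)(4/5) = 16/25.
Multiplying each by its prior: 1/4 · 1/25 = 1/100, 1/4 · 4/25 = 1/25, 1/4 · 9/25 = 9/100, 1/4 · 16/25 = 4/25; these sum to 3/10.
Dividing through by the total gives posterior P(r = 1 | data) = 1/30, P(r = 2 | data) = 2/15, P(r = 3 | data) = 3/10, P(r = 4 | data) = 8/15.
Averaging over the posterior, P(white next | data) = (4/5)(1/30) + (3/5)(2/15) + (2/5)(3/10) + (1/5)(8/15) = 1/3.

0.3333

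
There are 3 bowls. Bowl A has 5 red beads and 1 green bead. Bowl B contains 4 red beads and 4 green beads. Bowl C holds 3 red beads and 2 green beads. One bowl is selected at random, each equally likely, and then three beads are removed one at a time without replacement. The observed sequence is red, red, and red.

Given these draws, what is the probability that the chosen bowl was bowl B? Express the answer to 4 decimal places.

0.1064

The likelihood of the observed sequence under each hypothesis: P(data | bowl A) = (5/6)(4/5)(3/4) = 1/2; P(data | bowl B) = (4/8)(3/7)(2/6) = 1/14; P(data | bowl C) = (3/5)(2/4)(1/3) = 1/10.
The prior-weighted likelihoods are 1/3 · 1/2 = 1/6, 1/3 · 1/14 = 1/42, 1/3 · 1/10 = 1/30; with total 47/210.
Hence P(bowl B | data) = (1/42) / (47/210) = 5/47.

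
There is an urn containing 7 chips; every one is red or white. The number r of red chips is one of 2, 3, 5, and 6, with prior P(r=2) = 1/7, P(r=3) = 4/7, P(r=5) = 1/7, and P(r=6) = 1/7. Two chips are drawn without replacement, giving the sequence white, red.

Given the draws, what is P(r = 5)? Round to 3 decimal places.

0.135

For each hypothesis, P(data | H) works out to: P(data | r = 2) = (5/7)(2/6) = 5/21; P(data | r = 3) = (4/7)(3/6) = 2/7; P(data | r = 5) = (2/7)(5/6) = 5/21; P(data | r = 6) = (1/7)(6/6) = 1/7.
Weighting by the prior gives 1/7 · 5/21 = 5/147, 4/7 · 2/7 = 8/49, 1/7 · 5/21 = 5/147, 1/7 · 1/7 = 1/49; with total 37/147.
Therefore the posterior P(r = 5 | data) = (5/147) / (37/147) = 5/37.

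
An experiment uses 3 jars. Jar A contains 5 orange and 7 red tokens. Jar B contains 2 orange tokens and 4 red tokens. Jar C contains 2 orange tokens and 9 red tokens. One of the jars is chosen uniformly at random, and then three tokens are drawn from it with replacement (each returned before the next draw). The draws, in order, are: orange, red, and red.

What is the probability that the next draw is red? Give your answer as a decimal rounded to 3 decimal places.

The likelihood of the observed sequence under each hypothesis: P(data | jar A) = (5/12)(7/12)(7/12) = 0.14178; P(data | jar B) = (2/6)(4/6)(4/6) = 0.14815; P(data | jar C) = (2/11)(9/11)(9/11) = 0.12171.
The prior-weighted likelihoods are 1/3 · 0.14178 = 0.047261, 1/3 · 0.14815 = 0.049383, 1/3 · 0.12171 = 0.040571; with total 0.13721.
The posterior is then P(jar A | data) = 0.34443, P(jar B | data) = 0.35989, P(jar C | data) = 0.29568.
So P(red next | data) = Σ P(red next | H) P(H | data) = (7/12)(0.34443) + (2/3)(0.35989) + (9/11)(0.29568) = 0.68276.

0.683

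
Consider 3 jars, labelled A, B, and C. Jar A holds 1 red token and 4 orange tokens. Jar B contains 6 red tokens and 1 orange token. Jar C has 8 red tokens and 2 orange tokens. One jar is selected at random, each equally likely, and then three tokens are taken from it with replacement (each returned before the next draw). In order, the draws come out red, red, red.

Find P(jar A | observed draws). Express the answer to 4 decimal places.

0.0070

The likelihood of the observed sequence under each hypothesis: P(data | jar A) = (1/5)(1/5)(1/5) = 0.008; P(data | jar B) = (6/7)(6/7)(6/7) = 0.62974; P(data | jar C) = (8/10)(8/10)(8/10) = 0.512.
The prior-weighted likelihoods are 1/3 · 0.008 = 0.0026667, 1/3 · 0.62974 = 0.20991, 1/3 · 0.512 = 0.17067; summing to 0.38325.
Therefore the posterior P(jar A | data) = (0.0026667) / (0.38325) = 0.0069581.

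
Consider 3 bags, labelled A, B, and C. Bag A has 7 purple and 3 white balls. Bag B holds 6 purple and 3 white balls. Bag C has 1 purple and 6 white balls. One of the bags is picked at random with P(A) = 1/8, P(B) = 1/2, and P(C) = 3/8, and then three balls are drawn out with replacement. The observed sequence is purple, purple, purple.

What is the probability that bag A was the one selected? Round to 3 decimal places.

Under each hypothesis, the probability of the observed sequence is: P(data | bag A) = (7/10)(7/10)(7/10) = 0.343; P(data | bag B) = (6/9)(6/9)(6/9) = 0.2963; P(data | bag C) = (1/7)(1/7)(1/7) = 0.0029155.
Multiplying each by its prior: 1/8 · 0.343 = 0.042875, 1/2 · 0.2963 = 0.14815, 3/8 · 0.0029155 = 0.0010933; summing to 0.19212.
Hence P(bag A | data) = (0.042875) / (0.19212) = 0.22317.

0.223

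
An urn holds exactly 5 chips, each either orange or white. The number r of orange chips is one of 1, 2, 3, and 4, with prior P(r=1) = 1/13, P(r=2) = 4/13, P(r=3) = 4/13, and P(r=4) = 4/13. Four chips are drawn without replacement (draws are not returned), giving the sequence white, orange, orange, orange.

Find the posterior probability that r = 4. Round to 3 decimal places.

0.667

Under each hypothesis, the probability of the observed sequence is: P(data | r = 1) = (4/5)(1/4)(0/3) = 0; P(data | r = 2) = (3/5)(2/4)(1/3)(0/2) = 0; P(data | r = 3) = (2/5)(3/4)(2/3)(1/2) = 1/10; P(data | r = 4) = (1/5)(4/4)(3/3)(2/2) = 1/5.
Weighting by the prior gives 1/13 · 0 = 0, 4/13 · 0 = 0, 4/13 · 1/10 = 2/65, 4/13 · 1/5 = 4/65; summing to 6/65.
Hence P(r = 4 | data) = (4/65) / (6/65) = 2/3.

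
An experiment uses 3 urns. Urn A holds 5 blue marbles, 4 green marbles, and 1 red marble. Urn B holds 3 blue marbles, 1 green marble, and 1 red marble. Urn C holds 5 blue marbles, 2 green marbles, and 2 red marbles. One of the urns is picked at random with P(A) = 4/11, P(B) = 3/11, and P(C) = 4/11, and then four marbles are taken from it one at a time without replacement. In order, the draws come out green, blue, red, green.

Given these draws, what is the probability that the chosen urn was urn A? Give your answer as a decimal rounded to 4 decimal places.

Compute the likelihood of the observed sequence for each case: P(data | urn A) = (4/10)(5/9)(1/8)(3/7) = 0.011905; P(data | urn B) = (1/5)(3/4)(1/3)(0/2) = 0; P(data | urn C) = (2/9)(5/8)(2/7)(1/6) = 0.0066138.
The prior-weighted likelihoods are 4/11 · 0.011905 = 0.004329, 3/11 · 0 = 0, 4/11 · 0.0066138 = 0.002405; these sum to 0.006734.
So P(urn A | data) = (0.004329) / (0.006734) = 0.64286.

0.6429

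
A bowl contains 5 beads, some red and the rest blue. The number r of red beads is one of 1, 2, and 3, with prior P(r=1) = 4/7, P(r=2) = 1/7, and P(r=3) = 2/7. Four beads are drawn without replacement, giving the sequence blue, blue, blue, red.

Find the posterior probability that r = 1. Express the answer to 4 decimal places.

For each hypothesis, P(data | H) works out to: P(data | r = 1) = (4/5)(3/4)(2/3)(1/2) = 1/5; P(data | r = 2) = (3/5)(2/4)(1/3)(2/2) = 1/10; P(data | r = 3) = (2/5)(1/4)(0/3) = 0.
The prior-weighted likelihoods are 4/7 · 1/5 = 4/35, 1/7 · 1/10 = 1/70, 2/7 · 0 = 0; these sum to 9/70.
Therefore the posterior P(r = 1 | data) = (4/35) / (9/70) = 8/9.

0.8889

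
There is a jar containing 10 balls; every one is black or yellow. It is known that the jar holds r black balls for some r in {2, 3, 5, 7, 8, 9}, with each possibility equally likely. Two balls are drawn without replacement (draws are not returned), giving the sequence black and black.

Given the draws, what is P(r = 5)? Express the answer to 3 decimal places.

Compute the likelihood of the observed sequence for each case: P(data | r = 2) = (2/10)(1/9) = 1/45; P(data | r = 3) = (3/10)(2/9) = 1/15; P(data | r = 5) = (5/10)(4/9) = 2/9; P(data | r = 7) = (7/10)(6/9) = 7/15; P(data | r = 8) = (8/10)(7/9) = 28/45; P(data | r = 9) = (9/10)(8/9) = 4/5.
Multiplying each by its prior: 1/6 · 1/45 = 1/270, 1/6 · 1/15 = 1/90, 1/6 · 2/9 = 1/27, 1/6 · 7/15 = 7/90, 1/6 · 28/45 = 14/135, 1/6 · 4/5 = 2/15; summing to 11/30.
Therefore the posterior P(r = 5 | data) = (1/27) / (11/30) = 10/99.

0.101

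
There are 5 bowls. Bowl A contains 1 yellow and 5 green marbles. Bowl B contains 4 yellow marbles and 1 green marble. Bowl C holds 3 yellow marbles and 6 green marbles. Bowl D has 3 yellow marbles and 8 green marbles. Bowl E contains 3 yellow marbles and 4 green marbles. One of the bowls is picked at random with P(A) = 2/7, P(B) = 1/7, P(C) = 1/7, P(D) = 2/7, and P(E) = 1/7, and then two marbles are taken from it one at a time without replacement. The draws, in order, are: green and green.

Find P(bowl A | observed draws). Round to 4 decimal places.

0.4366

For each hypothesis, P(data | H) works out to: P(data | bowl A) = (5/6)(4/5) = 0.66667; P(data | bowl B) = (1/5)(0/4) = 0; P(data | bowl C) = (6/9)(5/8) = 0.41667; P(data | bowl D) = (8/11)(7/10) = 0.50909; P(data | bowl E) = (4/7)(3/6) = 0.28571.
Weighting by the prior gives 2/7 · 0.66667 = 0.19048, 1/7 · 0 = 0, 1/7 · 0.41667 = 0.059524, 2/7 · 0.50909 = 0.14545, 1/7 · 0.28571 = 0.040816; summing to 0.43627.
By Bayes' rule, P(bowl A | data) = (0.19048) / (0.43627) = 0.4366.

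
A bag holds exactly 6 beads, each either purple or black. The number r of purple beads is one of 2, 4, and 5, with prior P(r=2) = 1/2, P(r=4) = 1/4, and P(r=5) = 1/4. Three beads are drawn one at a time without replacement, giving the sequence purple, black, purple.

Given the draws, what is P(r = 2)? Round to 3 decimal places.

0.267

The likelihood of the observed sequence under each hypothesis: P(data | r = 2) = (2/6)(4/5)(1/4) = 1/15; P(data | r = 4) = (4/6)(2/5)(3/4) = 1/5; P(data | r = 5) = (5/6)(1/5)(4/4) = 1/6.
Weighting by the prior gives 1/2 · 1/15 = 1/30, 1/4 · 1/5 = 1/20, 1/4 · 1/6 = 1/24; these sum to 1/8.
By Bayes' rule, P(r = 2 | data) = (1/30) / (1/8) = 4/15.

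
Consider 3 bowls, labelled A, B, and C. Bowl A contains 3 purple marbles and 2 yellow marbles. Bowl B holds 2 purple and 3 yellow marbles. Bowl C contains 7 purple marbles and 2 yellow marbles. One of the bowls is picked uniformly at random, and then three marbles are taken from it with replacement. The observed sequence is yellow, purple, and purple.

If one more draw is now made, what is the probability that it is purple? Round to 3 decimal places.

0.613

The likelihood of the observed sequence under each hypothesis: P(data | bowl A) = (2/5)(3/5)(3/5) = 0.144; P(data | bowl B) = (3/5)(2/5)(2/5) = 0.096; P(data | bowl C) = (2/9)(7/9)(7/9) = 0.13443.
The prior-weighted likelihoods are 1/3 · 0.144 = 0.048, 1/3 · 0.096 = 0.032, 1/3 · 0.13443 = 0.04481; summing to 0.12481.
Dividing through by the total gives posterior P(bowl A | data) = 0.38458, P(bowl B | data) = 0.25639, P(bowl C | data) = 0.35903.
The predictive probability is P(purple next | data) = (3/5)(0.38458) + (2/5)(0.25639) + (7/9)(0.35903) = 0.61255.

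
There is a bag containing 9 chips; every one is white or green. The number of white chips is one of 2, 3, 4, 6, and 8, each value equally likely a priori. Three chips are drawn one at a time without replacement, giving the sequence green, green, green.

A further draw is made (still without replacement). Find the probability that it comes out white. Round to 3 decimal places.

Under each hypothesis, the probability of the observed sequence is: P(data | r = 2) = (7/9)(6/8)(5/7) = 5/12; P(data | r = 3) = (6/9)(5/8)(4/7) = 5/21; P(data | r = 4) = (5/9)(4/8)(3/7) = 5/42; P(data | r = 6) = (3/9)(2/8)(1/7) = 1/84; P(data | r = 8) = (1/9)(0/8) = 0.
Weighting by the prior gives 1/5 · 5/12 = 1/12, 1/5 · 5/21 = 1/21, 1/5 · 5/42 = 1/42, 1/5 · 1/84 = 1/420, 1/5 · 0 = 0; these sum to 11/70.
The posterior is then P(r = 2 | data) = 35/66, P(r = 3 | data) = 10/33, P(r = 4 | data) = 5/33, P(r = 6 | data) = 1/66, P(r = 8 | data) = 0.
The predictive probability is P(white next | data) = (1/3)(35/66) + (1/2)(10/33) + (2/3)(5/33) + (1)(1/66) = 4/9.

0.444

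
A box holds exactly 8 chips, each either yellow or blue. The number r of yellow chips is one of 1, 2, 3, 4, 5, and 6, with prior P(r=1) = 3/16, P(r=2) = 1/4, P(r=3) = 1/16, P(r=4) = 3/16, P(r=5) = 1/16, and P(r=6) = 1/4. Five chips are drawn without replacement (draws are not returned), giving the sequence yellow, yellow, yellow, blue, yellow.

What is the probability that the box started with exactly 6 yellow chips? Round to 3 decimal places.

The likelihood of the observed sequence under each hypothesis: P(data | r = 1) = (1/8)(0/7) = 0; P(data | r = 2) = (2/8)(1/7)(0/6) = 0; P(data | r = 3) = (3/8)(2/7)(1/6)(5/5)(0/4) = 0; P(data | r = 4) = (4/8)(3/7)(2/6)(4/5)(1/4) = 0.014286; P(data | r = 5) = (5/8)(4/7)(3/6)(3/5)(2/4) = 0.053571; P(data | r = 6) = (6/8)(5/7)(4/6)(2/5)(3/4) = 0.10714.
Weighting by the prior gives 3/16 · 0 = 0, 1/4 · 0 = 0, 1/16 · 0 = 0, 3/16 · 0.014286 = 0.0026786, 1/16 · 0.053571 = 0.0033482, 1/4 · 0.10714 = 0.026786; summing to 0.032813.
By Bayes' rule, P(r = 6 | data) = (0.026786) / (0.032813) = 0.81633.

0.816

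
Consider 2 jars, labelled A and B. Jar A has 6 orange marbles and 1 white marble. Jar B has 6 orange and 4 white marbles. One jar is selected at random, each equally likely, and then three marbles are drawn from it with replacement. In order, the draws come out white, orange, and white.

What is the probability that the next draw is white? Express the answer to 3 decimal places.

0.360

The likelihood of the observed sequence under each hypothesis: P(data | jar A) = (1/7)(6/7)(1/7) = 0.017493; P(data | jar B) = (4/10)(6/10)(4/10) = 0.096.
The prior-weighted likelihoods are 1/2 · 0.017493 = 0.0087464, 1/2 · 0.096 = 0.048; summing to 0.056746.
Normalising, the posterior is P(jar A | data) = 0.15413, P(jar B | data) = 0.84587.
The predictive probability is P(white next | data) = (1/7)(0.15413) + (2/5)(0.84587) = 0.36037.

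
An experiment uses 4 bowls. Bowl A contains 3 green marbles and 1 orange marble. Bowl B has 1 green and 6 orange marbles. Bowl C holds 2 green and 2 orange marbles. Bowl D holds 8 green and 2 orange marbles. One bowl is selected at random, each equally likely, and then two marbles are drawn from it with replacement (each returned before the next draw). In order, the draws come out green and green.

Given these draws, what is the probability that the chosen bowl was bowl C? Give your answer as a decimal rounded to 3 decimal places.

0.170

Compute the likelihood of the observed sequence for each case: P(data | bowl A) = (3/4)(3/4) = 0.5625; P(data | bowl B) = (1/7)(1/7) = 0.020408; P(data | bowl C) = (2/4)(2/4) = 0.25; P(data | bowl D) = (8/10)(8/10) = 0.64.
Weighting by the prior gives 1/4 · 0.5625 = 0.14062, 1/4 · 0.020408 = 0.005102, 1/4 · 0.25 = 0.0625, 1/4 · 0.64 = 0.16; with total 0.36823.
So P(bowl C | data) = (0.0625) / (0.36823) = 0.16973.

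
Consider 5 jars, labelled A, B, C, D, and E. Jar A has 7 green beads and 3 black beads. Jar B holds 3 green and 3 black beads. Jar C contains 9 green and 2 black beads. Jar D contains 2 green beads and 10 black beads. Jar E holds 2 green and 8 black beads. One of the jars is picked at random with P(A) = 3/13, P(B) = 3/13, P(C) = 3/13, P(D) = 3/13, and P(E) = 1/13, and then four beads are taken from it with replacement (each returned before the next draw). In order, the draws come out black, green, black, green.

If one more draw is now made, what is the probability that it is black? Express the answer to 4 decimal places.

Compute the likelihood of the observed sequence for each case: P(data | jar A) = (3/10)(7/10)(3/10)(7/10) = 0.0441; P(data | jar B) = (3/6)(3/6)(3/6)(3/6) = 0.0625; P(data | jar C) = (2/11)(9/11)(2/11)(9/11) = 0.02213; P(data | jar D) = (10/12)(2/12)(10/12)(2/12) = 0.01929; P(data | jar E) = (8/10)(2/10)(8/10)(2/10) = 0.0256.
Weighting by the prior gives 3/13 · 0.0441 = 0.010177, 3/13 · 0.0625 = 0.014423, 3/13 · 0.02213 = 0.0051068, 3/13 · 0.01929 = 0.0044516, 1/13 · 0.0256 = 0.0019692; these sum to 0.036128.
Normalising, the posterior is P(jar A | data) = 0.28169, P(jar B | data) = 0.39923, P(jar C | data) = 0.14136, P(jar D | data) = 0.12322, P(jar E | data) = 0.054508.
The predictive probability is P(black next | data) = (3/10)(0.28169) + (1/2)(0.39923) + (2/11)(0.14136) + (5/6)(0.12322) + (4/5)(0.054508) = 0.45611.

0.4561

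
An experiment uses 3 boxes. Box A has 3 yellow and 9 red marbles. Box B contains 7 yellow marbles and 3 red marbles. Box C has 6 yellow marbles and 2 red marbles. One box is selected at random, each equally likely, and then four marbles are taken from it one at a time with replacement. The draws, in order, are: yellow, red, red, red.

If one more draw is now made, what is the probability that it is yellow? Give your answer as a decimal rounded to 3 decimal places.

For each hypothesis, P(data | H) works out to: P(data | box A) = (3/12)(9/12)(9/12)(9/12) = 0.10547; P(data | box B) = (7/10)(3/10)(3/10)(3/10) = 0.0189; P(data | box C) = (6/8)(2/8)(2/8)(2/8) = 0.011719.
Weighting by the prior gives 1/3 · 0.10547 = 0.035156, 1/3 · 0.0189 = 0.0063, 1/3 · 0.011719 = 0.0039062; these sum to 0.045363.
Normalising, the posterior is P(box A | data) = 0.77501, P(box B | data) = 0.13888, P(box C | data) = 0.086112.
The predictive probability is P(yellow next | data) = (1/4)(0.77501) + (7/10)(0.13888) + (3/4)(0.086112) = 0.35555.

0.356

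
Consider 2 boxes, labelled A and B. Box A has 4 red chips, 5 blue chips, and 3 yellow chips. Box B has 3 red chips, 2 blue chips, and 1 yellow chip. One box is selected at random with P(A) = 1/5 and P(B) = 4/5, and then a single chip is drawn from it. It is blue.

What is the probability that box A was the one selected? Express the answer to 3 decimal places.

0.238

Compute the likelihood of this draw for each case: P(data | box A) = (5/12) = 5/12; P(data | box B) = (2/6) = 1/3.
Weighting by the prior gives 1/5 · 5/12 = 1/12, 4/5 · 1/3 = 4/15; summing to 7/20.
By Bayes' rule, P(box A | data) = (1/12) / (7/20) = 5/21.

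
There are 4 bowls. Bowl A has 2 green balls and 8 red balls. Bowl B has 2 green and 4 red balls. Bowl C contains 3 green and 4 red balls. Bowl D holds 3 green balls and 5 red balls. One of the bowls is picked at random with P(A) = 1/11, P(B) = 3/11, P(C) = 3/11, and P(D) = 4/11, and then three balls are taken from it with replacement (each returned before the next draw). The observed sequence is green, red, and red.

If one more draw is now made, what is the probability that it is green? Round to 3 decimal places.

0.363

For each hypothesis, P(data | H) works out to: P(data | bowl A) = (2/10)(8/10)(8/10) = 0.128; P(data | bowl B) = (2/6)(4/6)(4/6) = 0.14815; P(data | bowl C) = (3/7)(4/7)(4/7) = 0.13994; P(data | bowl D) = (3/8)(5/8)(5/8) = 0.14648.
Weighting by the prior gives 1/11 · 0.128 = 0.011636, 3/11 · 0.14815 = 0.040404, 3/11 · 0.13994 = 0.038166, 4/11 · 0.14648 = 0.053267; these sum to 0.14347.
The posterior is then P(bowl A | data) = 0.081105, P(bowl B | data) = 0.28161, P(bowl C | data) = 0.26601, P(bowl D | data) = 0.37127.
The predictive probability is P(green next | data) = (1/5)(0.081105) + (1/3)(0.28161) + (3/7)(0.26601) + (3/8)(0.37127) = 0.36332.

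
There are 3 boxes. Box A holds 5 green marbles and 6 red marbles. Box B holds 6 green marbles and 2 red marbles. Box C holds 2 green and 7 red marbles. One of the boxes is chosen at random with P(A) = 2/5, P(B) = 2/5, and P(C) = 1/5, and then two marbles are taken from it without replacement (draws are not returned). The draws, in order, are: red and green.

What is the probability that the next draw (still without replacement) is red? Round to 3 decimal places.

For each hypothesis, P(data | H) works out to: P(data | box A) = (6/11)(5/10) = 0.27273; P(data | box B) = (2/8)(6/7) = 0.21429; P(data | box C) = (7/9)(2/8) = 0.19444.
The prior-weighted likelihoods are 2/5 · 0.27273 = 0.10909, 2/5 · 0.21429 = 0.085714, 1/5 · 0.19444 = 0.038889; with total 0.23369.
The posterior is then P(box A | data) = 0.46681, P(box B | data) = 0.36678, P(box C | data) = 0.16641.
The predictive probability is P(red next | data) = (5/9)(0.46681) + (1/6)(0.36678) + (6/7)(0.16641) = 0.46311.

0.463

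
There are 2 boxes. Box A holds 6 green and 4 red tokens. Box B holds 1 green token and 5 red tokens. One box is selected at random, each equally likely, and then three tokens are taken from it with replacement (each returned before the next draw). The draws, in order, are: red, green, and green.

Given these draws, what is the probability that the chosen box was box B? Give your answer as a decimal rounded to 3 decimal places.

0.138

The likelihood of the observed sequence under each hypothesis: P(data | box A) = (4/10)(6/10)(6/10) = 0.144; P(data | box B) = (5/6)(1/6)(1/6) = 0.023148.
Weighting by the prior gives 1/2 · 0.144 = 0.072, 1/2 · 0.023148 = 0.011574; with total 0.083574.
So P(box B | data) = (0.011574) / (0.083574) = 0.13849.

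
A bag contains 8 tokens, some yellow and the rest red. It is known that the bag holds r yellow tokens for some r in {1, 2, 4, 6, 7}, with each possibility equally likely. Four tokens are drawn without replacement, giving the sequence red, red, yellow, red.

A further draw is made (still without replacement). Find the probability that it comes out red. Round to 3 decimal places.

Under each hypothesis, the probability of the observed sequence is: P(data | r = 1) = (7/8)(6/7)(1/6)(5/5) = 1/8; P(data | r = 2) = (6/8)(5/7)(2/6)(4/5) = 1/7; P(data | r = 4) = (4/8)(3/7)(4/6)(2/5) = 2/35; P(data | r = 6) = (2/8)(1/7)(6/6)(0/5) = 0; P(data | r = 7) = (1/8)(0/7) = 0.
Weighting by the prior gives 1/5 · 1/8 = 1/40, 1/5 · 1/7 = 1/35, 1/5 · 2/35 = 2/175, 1/5 · 0 = 0, 1/5 · 0 = 0; summing to 13/200.
Normalising, the posterior is P(r = 1 | data) = 5/13, P(r = 2 | data) = 40/91, P(r = 4 | data) = 16/91, P(r = 6 | data) = 0, P(r = 7 | data) = 0.
Averaging over the posterior, P(red next | data) = (1)(5/13) + (3/4)(40/91) + (1/4)(16/91) = 69/91.

0.758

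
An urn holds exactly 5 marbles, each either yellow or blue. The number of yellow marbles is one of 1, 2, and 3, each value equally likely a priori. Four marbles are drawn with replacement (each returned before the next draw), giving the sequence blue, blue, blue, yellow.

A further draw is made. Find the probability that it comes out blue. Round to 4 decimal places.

The likelihood of the observed sequence under each hypothesis: P(data | r = 1) = (4/5)(4/5)(4/5)(1/5) = 0.1024; P(data | r = 2) = (3/5)(3/5)(3/5)(2/5) = 0.0864; P(data | r = 3) = (2/5)(2/5)(2/5)(3/5) = 0.0384.
Weighting by the prior gives 1/3 · 0.1024 = 0.034133, 1/3 · 0.0864 = 0.0288, 1/3 · 0.0384 = 0.0128; summing to 0.075733.
Dividing through by the total gives posterior P(r = 1 | data) = 0.4507, P(r = 2 | data) = 0.38028, P(r = 3 | data) = 0.16901.
Averaging over the posterior, P(blue next | data) = (4/5)(0.4507) + (3/5)(0.38028) + (2/5)(0.16901) = 0.65634.

0.6563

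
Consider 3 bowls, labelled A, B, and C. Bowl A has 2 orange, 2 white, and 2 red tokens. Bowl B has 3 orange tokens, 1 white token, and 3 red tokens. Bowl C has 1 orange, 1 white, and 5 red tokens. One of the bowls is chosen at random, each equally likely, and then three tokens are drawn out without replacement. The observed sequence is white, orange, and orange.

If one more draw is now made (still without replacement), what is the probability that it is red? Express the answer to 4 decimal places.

0.7051

For each hypothesis, P(data | H) works out to: P(data | bowl A) = (2/6)(2/5)(1/4) = 1/30; P(data | bowl B) = (1/7)(3/6)(2/5) = 1/35; P(data | bowl C) = (1/7)(1/6)(0/5) = 0.
The prior-weighted likelihoods are 1/3 · 1/30 = 1/90, 1/3 · 1/35 = 1/105, 1/3 · 0 = 0; summing to 13/630.
Dividing through by the total gives posterior P(bowl A | data) = 7/13, P(bowl B | data) = 6/13, P(bowl C | data) = 0.
The predictive probability is P(red next | data) = (2/3)(7/13) + (3/4)(6/13) = 55/78.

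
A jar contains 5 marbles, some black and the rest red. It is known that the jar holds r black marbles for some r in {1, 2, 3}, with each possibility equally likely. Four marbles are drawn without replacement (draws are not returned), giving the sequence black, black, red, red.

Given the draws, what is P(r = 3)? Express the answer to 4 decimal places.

Under each hypothesis, the probability of the observed sequence is: P(data | r = 1) = (1/5)(0/4) = 0; P(data | r = 2) = (2/5)(1/4)(3/3)(2/2) = 1/10; P(data | r = 3) = (3/5)(2/4)(2/3)(1/2) = 1/10.
The prior-weighted likelihoods are 1/3 · 0 = 0, 1/3 · 1/10 = 1/30, 1/3 · 1/10 = 1/30; with total 1/15.
So P(r = 3 | data) = (1/30) / (1/15) = 1/2.

0.5000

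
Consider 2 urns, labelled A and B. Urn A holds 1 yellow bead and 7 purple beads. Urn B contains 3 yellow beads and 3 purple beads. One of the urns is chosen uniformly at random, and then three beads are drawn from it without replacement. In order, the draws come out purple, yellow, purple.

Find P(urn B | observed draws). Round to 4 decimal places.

For each hypothesis, P(data | H) works out to: P(data | urn A) = (7/8)(1/7)(6/6) = 1/8; P(data | urn B) = (3/6)(3/5)(2/4) = 3/20.
The prior-weighted likelihoods are 1/2 · 1/8 = 1/16, 1/2 · 3/20 = 3/40; with total 11/80.
So P(urn B | data) = (3/40) / (11/80) = 6/11.

0.5455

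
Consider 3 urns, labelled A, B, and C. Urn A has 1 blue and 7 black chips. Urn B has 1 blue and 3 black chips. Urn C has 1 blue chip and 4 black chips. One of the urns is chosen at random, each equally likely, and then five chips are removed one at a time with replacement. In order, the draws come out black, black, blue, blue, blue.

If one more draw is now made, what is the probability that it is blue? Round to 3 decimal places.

0.221

Under each hypothesis, the probability of the observed sequence is: P(data | urn A) = (7/8)(7/8)(1/8)(1/8)(1/8) = 0.0014954; P(data | urn B) = (3/4)(3/4)(1/4)(1/4)(1/4) = 0.0087891; P(data | urn C) = (4/5)(4/5)(1/5)(1/5)(1/5) = 0.00512.
Multiplying each by its prior: 1/3 · 0.0014954 = 0.00049845, 1/3 · 0.0087891 = 0.0029297, 1/3 · 0.00512 = 0.0017067; these sum to 0.0051348.
Normalising, the posterior is P(urn A | data) = 0.097073, P(urn B | data) = 0.57055, P(urn C | data) = 0.33237.
Averaging over the posterior, P(blue next | data) = (1/8)(0.097073) + (1/4)(0.57055) + (1/5)(0.33237) = 0.22125.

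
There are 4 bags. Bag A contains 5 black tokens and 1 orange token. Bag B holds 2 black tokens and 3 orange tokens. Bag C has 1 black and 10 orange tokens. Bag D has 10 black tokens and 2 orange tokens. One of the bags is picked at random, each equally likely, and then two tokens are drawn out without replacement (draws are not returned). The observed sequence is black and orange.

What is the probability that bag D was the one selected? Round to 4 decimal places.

0.2137

The likelihood of the observed sequence under each hypothesis: P(data | bag A) = (5/6)(1/5) = 1/6; P(data | bag B) = (2/5)(3/4) = 3/10; P(data | bag C) = (1/11)(10/10) = 1/11; P(data | bag D) = (10/12)(2/11) = 5/33.
Multiplying each by its prior: 1/4 · 1/6 = 1/24, 1/4 · 3/10 = 3/40, 1/4 · 1/11 = 1/44, 1/4 · 5/33 = 5/132; these sum to 39/220.
Therefore the posterior P(bag D | data) = (5/132) / (39/220) = 25/117.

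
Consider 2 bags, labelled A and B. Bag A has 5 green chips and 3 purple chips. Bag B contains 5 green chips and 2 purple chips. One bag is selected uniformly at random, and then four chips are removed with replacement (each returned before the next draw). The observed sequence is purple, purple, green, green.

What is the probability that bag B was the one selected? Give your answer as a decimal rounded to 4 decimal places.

0.4312

Compute the likelihood of the observed sequence for each case: P(data | bag A) = (3/8)(3/8)(5/8)(5/8) = 0.054932; P(data | bag B) = (2/7)(2/7)(5/7)(5/7) = 0.041649.
The prior-weighted likelihoods are 1/2 · 0.054932 = 0.027466, 1/2 · 0.041649 = 0.020825; with total 0.04829.
Therefore the posterior P(bag B | data) = (0.020825) / (0.04829) = 0.43124.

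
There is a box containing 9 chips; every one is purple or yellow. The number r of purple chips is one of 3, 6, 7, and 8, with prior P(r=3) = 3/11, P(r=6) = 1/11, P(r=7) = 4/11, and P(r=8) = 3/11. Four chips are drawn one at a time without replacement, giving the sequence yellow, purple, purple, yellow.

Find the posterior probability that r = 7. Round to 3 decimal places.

0.318

Under each hypothesis, the probability of the observed sequence is: P(data | r = 3) = (6/9)(3/8)(2/7)(5/6) = 5/84; P(data | r = 6) = (3/9)(6/8)(5/7)(2/6) = 5/84; P(data | r = 7) = (2/9)(7/8)(6/7)(1/6) = 1/36; P(data | r = 8) = (1/9)(8/8)(7/7)(0/6) = 0.
The prior-weighted likelihoods are 3/11 · 5/84 = 5/308, 1/11 · 5/84 = 5/924, 4/11 · 1/36 = 1/99, 3/11 · 0 = 0; with total 2/63.
So P(r = 7 | data) = (1/99) / (2/63) = 7/22.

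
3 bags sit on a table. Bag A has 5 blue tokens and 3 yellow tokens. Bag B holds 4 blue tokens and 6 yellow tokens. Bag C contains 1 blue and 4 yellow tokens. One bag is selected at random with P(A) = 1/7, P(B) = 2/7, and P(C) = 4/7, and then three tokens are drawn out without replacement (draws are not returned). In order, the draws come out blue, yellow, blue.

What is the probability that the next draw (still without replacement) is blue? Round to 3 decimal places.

0.434

Compute the likelihood of the observed sequence for each case: P(data | bag A) = (5/8)(3/7)(4/6) = 5/28; P(data | bag B) = (4/10)(6/9)(3/8) = 1/10; P(data | bag C) = (1/5)(4/4)(0/3) = 0.
Multiplying each by its prior: 1/7 · 5/28 = 5/196, 2/7 · 1/10 = 1/35, 4/7 · 0 = 0; summing to 53/980.
Dividing through by the total gives posterior P(bag A | data) = 25/53, P(bag B | data) = 28/53, P(bag C | data) = 0.
Averaging over the posterior, P(blue next | data) = (3/5)(25/53) + (2/7)(28/53) = 23/53.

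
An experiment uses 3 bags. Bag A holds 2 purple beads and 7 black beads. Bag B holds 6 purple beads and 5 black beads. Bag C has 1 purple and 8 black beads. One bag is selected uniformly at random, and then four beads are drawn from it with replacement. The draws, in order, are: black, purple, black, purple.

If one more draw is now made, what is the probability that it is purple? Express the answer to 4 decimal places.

For each hypothesis, P(data | H) works out to: P(data | bag A) = (7/9)(2/9)(7/9)(2/9) = 0.029873; P(data | bag B) = (5/11)(6/11)(5/11)(6/11) = 0.061471; P(data | bag C) = (8/9)(1/9)(8/9)(1/9) = 0.0097546.
Multiplying each by its prior: 1/3 · 0.029873 = 0.0099578, 1/3 · 0.061471 = 0.02049, 1/3 · 0.0097546 = 0.0032515; these sum to 0.0337.
Dividing through by the total gives posterior P(bag A | data) = 0.29549, P(bag B | data) = 0.60803, P(bag C | data) = 0.096485.
So P(purple next | data) = Σ P(purple next | H) P(H | data) = (2/9)(0.29549) + (6/11)(0.60803) + (1/9)(0.096485) = 0.40804.

0.4080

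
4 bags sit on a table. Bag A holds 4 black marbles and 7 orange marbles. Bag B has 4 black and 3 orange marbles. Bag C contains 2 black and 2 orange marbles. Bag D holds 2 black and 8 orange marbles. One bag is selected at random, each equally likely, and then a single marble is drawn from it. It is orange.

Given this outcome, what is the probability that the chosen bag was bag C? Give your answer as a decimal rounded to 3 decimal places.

0.211

Under each hypothesis, the probability of this draw is: P(data | bag A) = (7/11) = 0.63636; P(data | bag B) = (3/7) = 0.42857; P(data | bag C) = (2/4) = 0.5; P(data | bag D) = (8/10) = 0.8.
The prior-weighted likelihoods are 1/4 · 0.63636 = 0.15909, 1/4 · 0.42857 = 0.10714, 1/4 · 0.5 = 0.125, 1/4 · 0.8 = 0.2; summing to 0.59123.
Therefore the posterior P(bag C | data) = (0.125) / (0.59123) = 0.21142.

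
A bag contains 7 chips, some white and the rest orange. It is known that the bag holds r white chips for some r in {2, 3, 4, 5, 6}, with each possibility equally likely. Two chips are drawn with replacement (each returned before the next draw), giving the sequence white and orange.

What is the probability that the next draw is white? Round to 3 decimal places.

Compute the likelihood of the observed sequence for each case: P(data | r = 2) = (2/7)(5/7) = 10/49; P(data | r = 3) = (3/7)(4/7) = 12/49; P(data | r = 4) = (4/7)(3/7) = 12/49; P(data | r = 5) = (5/7)(2/7) = 10/49; P(data | r = 6) = (6/7)(1/7) = 6/49.
The prior-weighted likelihoods are 1/5 · 10/49 = 2/49, 1/5 · 12/49 = 12/245, 1/5 · 12/49 = 12/245, 1/5 · 10/49 = 2/49, 1/5 · 6/49 = 6/245; these sum to 10/49.
The posterior is then P(r = 2 | data) = 1/5, P(r = 3 | data) = 6/25, P(r = 4 | data) = 6/25, P(r = 5 | data) = 1/5, P(r = 6 | data) = 3/25.
So P(white next | data) = Σ P(white next | H) P(H | data) = (2/7)(1/5) + (3/7)(6/25) + (4/7)(6/25) + (5/7)(1/5) + (6/7)(3/25) = 19/35.

0.543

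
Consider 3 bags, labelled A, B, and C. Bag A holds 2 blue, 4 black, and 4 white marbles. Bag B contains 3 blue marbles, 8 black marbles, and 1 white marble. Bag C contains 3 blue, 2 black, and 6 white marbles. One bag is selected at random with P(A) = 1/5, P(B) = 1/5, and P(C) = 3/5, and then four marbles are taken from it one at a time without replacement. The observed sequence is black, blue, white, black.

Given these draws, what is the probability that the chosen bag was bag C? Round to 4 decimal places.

The likelihood of the observed sequence under each hypothesis: P(data | bag A) = (4/10)(2/9)(4/8)(3/7) = 0.019048; P(data | bag B) = (8/12)(3/11)(1/10)(7/9) = 0.014141; P(data | bag C) = (2/11)(3/10)(6/9)(1/8) = 0.0045455.
The prior-weighted likelihoods are 1/5 · 0.019048 = 0.0038095, 1/5 · 0.014141 = 0.0028283, 3/5 · 0.0045455 = 0.0027273; summing to 0.0093651.
So P(bag C | data) = (0.0027273) / (0.0093651) = 0.29122.

0.2912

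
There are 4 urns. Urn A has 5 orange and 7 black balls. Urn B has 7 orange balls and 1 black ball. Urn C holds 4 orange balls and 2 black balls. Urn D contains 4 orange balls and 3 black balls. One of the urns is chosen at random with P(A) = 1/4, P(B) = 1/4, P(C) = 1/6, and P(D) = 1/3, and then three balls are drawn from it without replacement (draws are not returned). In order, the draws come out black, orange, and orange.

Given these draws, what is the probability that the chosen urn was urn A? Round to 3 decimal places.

Compute the likelihood of the observed sequence for each case: P(data | urn A) = (7/12)(5/11)(4/10) = 0.10606; P(data | urn B) = (1/8)(7/7)(6/6) = 0.125; P(data | urn C) = (2/6)(4/5)(3/4) = 0.2; P(data | urn D) = (3/7)(4/6)(3/5) = 0.17143.
Multiplying each by its prior: 1/4 · 0.10606 = 0.026515, 1/4 · 0.125 = 0.03125, 1/6 · 0.2 = 0.033333, 1/3 · 0.17143 = 0.057143; with total 0.14824.
Hence P(urn A | data) = (0.026515) / (0.14824) = 0.17886.

0.179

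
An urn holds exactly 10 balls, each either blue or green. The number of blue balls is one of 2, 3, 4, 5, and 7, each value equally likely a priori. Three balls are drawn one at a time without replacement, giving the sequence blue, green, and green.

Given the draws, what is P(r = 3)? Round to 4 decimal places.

0.2520

Compute the likelihood of the observed sequence for each case: P(data | r = 2) = (2/10)(8/9)(7/8) = 7/45; P(data | r = 3) = (3/10)(7/9)(6/8) = 7/40; P(data | r = 4) = (4/10)(6/9)(5/8) = 1/6; P(data | r = 5) = (5/10)(5/9)(4/8) = 5/36; P(data | r = 7) = (7/10)(3/9)(2/8) = 7/120.
Multiplying each by its prior: 1/5 · 7/45 = 7/225, 1/5 · 7/40 = 7/200, 1/5 · 1/6 = 1/30, 1/5 · 5/36 = 1/36, 1/5 · 7/120 = 7/600; these sum to 5/36.
So P(r = 3 | data) = (7/200) / (5/36) = 63/250.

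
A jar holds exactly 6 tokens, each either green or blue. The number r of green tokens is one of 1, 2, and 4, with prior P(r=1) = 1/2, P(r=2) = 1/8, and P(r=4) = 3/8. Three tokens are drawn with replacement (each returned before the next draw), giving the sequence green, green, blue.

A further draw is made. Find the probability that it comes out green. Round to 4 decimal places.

For each hypothesis, P(data | H) works out to: P(data | r = 1) = (1/6)(1/6)(5/6) = 5/216; P(data | r = 2) = (2/6)(2/6)(4/6) = 2/27; P(data | r = 4) = (4/6)(4/6)(2/6) = 4/27.
Weighting by the prior gives 1/2 · 5/216 = 5/432, 1/8 · 2/27 = 1/108, 3/8 · 4/27 = 1/18; these sum to 11/144.
The posterior is then P(r = 1 | data) = 5/33, P(r = 2 | data) = 4/33, P(r = 4 | data) = 8/11.
Averaging over the posterior, P(green next | data) = (1/6)(5/33) + (1/3)(4/33) + (2/3)(8/11) = 109/198.

0.5505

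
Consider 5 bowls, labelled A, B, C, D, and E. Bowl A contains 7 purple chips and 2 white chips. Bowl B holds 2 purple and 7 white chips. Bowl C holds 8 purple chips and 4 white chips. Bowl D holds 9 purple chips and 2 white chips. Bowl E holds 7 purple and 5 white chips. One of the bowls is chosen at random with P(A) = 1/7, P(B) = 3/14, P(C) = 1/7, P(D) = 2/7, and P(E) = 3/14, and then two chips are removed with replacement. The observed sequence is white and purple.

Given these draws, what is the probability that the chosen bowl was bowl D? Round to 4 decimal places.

The likelihood of the observed sequence under each hypothesis: P(data | bowl A) = (2/9)(7/9) = 0.17284; P(data | bowl B) = (7/9)(2/9) = 0.17284; P(data | bowl C) = (4/12)(8/12) = 0.22222; P(data | bowl D) = (2/11)(9/11) = 0.14876; P(data | bowl E) = (5/12)(7/12) = 0.24306.
The prior-weighted likelihoods are 1/7 · 0.17284 = 0.024691, 3/14 · 0.17284 = 0.037037, 1/7 · 0.22222 = 0.031746, 2/7 · 0.14876 = 0.042503, 3/14 · 0.24306 = 0.052083; with total 0.18806.
Hence P(bowl D | data) = (0.042503) / (0.18806) = 0.22601.

0.2260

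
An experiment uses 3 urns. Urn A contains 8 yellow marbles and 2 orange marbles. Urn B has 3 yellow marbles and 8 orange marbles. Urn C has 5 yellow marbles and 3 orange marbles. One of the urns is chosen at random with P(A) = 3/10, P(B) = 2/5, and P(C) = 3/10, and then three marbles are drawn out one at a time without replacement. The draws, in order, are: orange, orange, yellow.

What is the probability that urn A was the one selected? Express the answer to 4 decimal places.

0.0658

Under each hypothesis, the probability of the observed sequence is: P(data | urn A) = (2/10)(1/9)(8/8) = 0.022222; P(data | urn B) = (8/11)(7/10)(3/9) = 0.1697; P(data | urn C) = (3/8)(2/7)(5/6) = 0.089286.
The prior-weighted likelihoods are 3/10 · 0.022222 = 0.0066667, 2/5 · 0.1697 = 0.067879, 3/10 · 0.089286 = 0.026786; summing to 0.10133.
So P(urn A | data) = (0.0066667) / (0.10133) = 0.065791.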